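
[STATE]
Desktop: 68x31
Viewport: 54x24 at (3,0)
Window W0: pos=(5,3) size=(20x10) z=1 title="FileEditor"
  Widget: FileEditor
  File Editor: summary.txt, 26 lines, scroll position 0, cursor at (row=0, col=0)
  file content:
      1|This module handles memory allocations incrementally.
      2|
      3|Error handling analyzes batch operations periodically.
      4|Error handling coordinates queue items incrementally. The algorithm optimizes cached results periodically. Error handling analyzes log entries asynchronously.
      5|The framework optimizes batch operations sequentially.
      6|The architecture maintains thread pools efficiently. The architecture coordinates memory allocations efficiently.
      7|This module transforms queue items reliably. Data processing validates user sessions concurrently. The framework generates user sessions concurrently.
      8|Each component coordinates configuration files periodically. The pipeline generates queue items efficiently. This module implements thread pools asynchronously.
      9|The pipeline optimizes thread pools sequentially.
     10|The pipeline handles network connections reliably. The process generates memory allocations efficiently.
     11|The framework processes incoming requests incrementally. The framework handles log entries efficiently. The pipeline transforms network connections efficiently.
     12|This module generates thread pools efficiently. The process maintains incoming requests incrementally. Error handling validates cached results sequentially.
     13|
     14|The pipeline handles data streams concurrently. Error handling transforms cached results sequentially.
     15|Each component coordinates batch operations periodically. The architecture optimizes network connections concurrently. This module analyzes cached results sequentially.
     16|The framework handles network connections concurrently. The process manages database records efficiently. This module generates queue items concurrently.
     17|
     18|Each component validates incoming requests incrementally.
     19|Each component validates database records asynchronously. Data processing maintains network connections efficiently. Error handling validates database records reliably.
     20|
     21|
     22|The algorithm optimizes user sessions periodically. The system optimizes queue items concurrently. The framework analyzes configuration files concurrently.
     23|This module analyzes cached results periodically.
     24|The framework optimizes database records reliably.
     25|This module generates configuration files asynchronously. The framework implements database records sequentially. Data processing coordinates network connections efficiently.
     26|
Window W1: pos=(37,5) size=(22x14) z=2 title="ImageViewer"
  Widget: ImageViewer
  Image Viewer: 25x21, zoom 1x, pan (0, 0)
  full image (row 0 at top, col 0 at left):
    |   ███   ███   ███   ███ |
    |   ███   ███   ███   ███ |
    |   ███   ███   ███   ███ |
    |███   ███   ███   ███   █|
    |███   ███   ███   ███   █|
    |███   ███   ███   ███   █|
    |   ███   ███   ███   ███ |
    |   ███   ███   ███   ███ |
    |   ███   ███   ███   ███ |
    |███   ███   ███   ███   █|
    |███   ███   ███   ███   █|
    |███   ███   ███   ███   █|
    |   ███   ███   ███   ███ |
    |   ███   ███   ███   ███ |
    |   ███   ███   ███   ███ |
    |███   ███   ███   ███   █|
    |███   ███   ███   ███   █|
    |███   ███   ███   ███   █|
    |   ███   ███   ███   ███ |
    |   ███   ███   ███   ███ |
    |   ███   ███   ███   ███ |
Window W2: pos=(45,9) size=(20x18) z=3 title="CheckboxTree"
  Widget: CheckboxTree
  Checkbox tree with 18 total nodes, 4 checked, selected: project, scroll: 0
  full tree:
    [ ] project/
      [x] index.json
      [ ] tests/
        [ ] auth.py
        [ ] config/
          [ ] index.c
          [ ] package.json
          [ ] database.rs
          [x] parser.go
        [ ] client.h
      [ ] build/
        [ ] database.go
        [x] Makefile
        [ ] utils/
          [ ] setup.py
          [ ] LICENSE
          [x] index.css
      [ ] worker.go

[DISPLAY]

                                                      
                                                      
                                                      
  ┏━━━━━━━━━━━━━━━━━━┓                                
  ┃ FileEditor       ┃                                
  ┠──────────────────┨            ┏━━━━━━━━━━━━━━━━━━━
  ┃█his module handl▲┃            ┃ ImageViewer       
  ┃                 █┃            ┠───────────────────
  ┃Error handling an░┃            ┃   ███   ███   ███ 
  ┃Error handling co░┃            ┃   ███ ┏━━━━━━━━━━━
  ┃The framework opt░┃            ┃   ███ ┃ CheckboxTr
  ┃The architecture ▼┃            ┃███   █┠───────────
  ┗━━━━━━━━━━━━━━━━━━┛            ┃███   █┃>[-] projec
                                  ┃███   █┃   [x] inde
                                  ┃   ███ ┃   [-] test
                                  ┃   ███ ┃     [ ] au
                                  ┃   ███ ┃     [-] co
                                  ┃███   █┃       [ ] 
                                  ┗━━━━━━━┃       [ ] 
                                          ┃       [ ] 
                                          ┃       [x] 
                                          ┃     [ ] cl
                                          ┃   [-] buil
                                          ┃     [ ] da


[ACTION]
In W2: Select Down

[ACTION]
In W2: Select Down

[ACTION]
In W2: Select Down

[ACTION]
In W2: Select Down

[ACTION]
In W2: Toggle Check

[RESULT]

                                                      
                                                      
                                                      
  ┏━━━━━━━━━━━━━━━━━━┓                                
  ┃ FileEditor       ┃                                
  ┠──────────────────┨            ┏━━━━━━━━━━━━━━━━━━━
  ┃█his module handl▲┃            ┃ ImageViewer       
  ┃                 █┃            ┠───────────────────
  ┃Error handling an░┃            ┃   ███   ███   ███ 
  ┃Error handling co░┃            ┃   ███ ┏━━━━━━━━━━━
  ┃The framework opt░┃            ┃   ███ ┃ CheckboxTr
  ┃The architecture ▼┃            ┃███   █┠───────────
  ┗━━━━━━━━━━━━━━━━━━┛            ┃███   █┃ [-] projec
                                  ┃███   █┃   [x] inde
                                  ┃   ███ ┃   [-] test
                                  ┃   ███ ┃     [ ] au
                                  ┃   ███ ┃>    [x] co
                                  ┃███   █┃       [x] 
                                  ┗━━━━━━━┃       [x] 
                                          ┃       [x] 
                                          ┃       [x] 
                                          ┃     [ ] cl
                                          ┃   [-] buil
                                          ┃     [ ] da


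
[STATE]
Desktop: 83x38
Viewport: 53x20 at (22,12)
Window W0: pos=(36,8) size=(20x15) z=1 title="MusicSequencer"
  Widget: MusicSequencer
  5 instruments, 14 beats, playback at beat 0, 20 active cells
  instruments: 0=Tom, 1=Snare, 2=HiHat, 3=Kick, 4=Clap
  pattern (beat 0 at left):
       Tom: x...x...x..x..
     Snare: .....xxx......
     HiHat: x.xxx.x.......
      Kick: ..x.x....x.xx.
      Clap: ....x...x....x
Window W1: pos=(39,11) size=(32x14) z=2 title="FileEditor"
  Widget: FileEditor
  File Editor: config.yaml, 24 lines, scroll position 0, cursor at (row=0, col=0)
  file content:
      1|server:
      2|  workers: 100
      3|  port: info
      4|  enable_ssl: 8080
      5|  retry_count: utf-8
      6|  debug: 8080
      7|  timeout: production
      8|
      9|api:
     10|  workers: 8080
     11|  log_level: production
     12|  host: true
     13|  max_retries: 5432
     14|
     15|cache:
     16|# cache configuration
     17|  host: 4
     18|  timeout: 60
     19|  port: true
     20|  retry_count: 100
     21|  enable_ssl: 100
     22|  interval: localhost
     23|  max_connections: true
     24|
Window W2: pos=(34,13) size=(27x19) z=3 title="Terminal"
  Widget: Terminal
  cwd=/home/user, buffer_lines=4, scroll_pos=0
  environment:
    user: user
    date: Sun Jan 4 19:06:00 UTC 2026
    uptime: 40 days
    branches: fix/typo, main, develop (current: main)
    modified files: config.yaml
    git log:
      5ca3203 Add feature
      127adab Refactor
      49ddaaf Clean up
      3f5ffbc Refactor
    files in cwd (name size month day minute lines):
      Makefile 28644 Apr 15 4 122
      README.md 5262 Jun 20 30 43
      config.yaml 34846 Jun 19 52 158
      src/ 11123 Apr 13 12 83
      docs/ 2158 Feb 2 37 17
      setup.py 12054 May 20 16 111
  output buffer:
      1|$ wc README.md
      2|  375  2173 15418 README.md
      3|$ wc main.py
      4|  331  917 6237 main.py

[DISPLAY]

              ┃  ┃ FileEditor                   ┃    
            ┏━━━━━━━━━━━━━━━━━━━━━━━━━┓─────────┨    
            ┃ Terminal                ┃        ▲┃    
            ┠─────────────────────────┨        █┃    
            ┃$ wc README.md           ┃        ░┃    
            ┃  375  2173 15418 README.┃        ░┃    
            ┃$ wc main.py             ┃        ░┃    
            ┃  331  917 6237 main.py  ┃        ░┃    
            ┃$ █                      ┃        ░┃    
            ┃                         ┃        ░┃    
            ┃                         ┃        ░┃    
            ┃                         ┃        ▼┃    
            ┃                         ┃━━━━━━━━━┛    
            ┃                         ┃              
            ┃                         ┃              
            ┃                         ┃              
            ┃                         ┃              
            ┃                         ┃              
            ┃                         ┃              
            ┗━━━━━━━━━━━━━━━━━━━━━━━━━┛              


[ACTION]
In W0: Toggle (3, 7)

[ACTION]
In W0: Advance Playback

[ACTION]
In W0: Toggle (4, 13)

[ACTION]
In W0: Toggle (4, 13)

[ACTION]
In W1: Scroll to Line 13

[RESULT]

              ┃  ┃ FileEditor                   ┃    
            ┏━━━━━━━━━━━━━━━━━━━━━━━━━┓─────────┨    
            ┃ Terminal                ┃        ▲┃    
            ┠─────────────────────────┨        ░┃    
            ┃$ wc README.md           ┃        ░┃    
            ┃  375  2173 15418 README.┃        ░┃    
            ┃$ wc main.py             ┃        ░┃    
            ┃  331  917 6237 main.py  ┃        ░┃    
            ┃$ █                      ┃        ░┃    
            ┃                         ┃        █┃    
            ┃                         ┃        ░┃    
            ┃                         ┃        ▼┃    
            ┃                         ┃━━━━━━━━━┛    
            ┃                         ┃              
            ┃                         ┃              
            ┃                         ┃              
            ┃                         ┃              
            ┃                         ┃              
            ┃                         ┃              
            ┗━━━━━━━━━━━━━━━━━━━━━━━━━┛              


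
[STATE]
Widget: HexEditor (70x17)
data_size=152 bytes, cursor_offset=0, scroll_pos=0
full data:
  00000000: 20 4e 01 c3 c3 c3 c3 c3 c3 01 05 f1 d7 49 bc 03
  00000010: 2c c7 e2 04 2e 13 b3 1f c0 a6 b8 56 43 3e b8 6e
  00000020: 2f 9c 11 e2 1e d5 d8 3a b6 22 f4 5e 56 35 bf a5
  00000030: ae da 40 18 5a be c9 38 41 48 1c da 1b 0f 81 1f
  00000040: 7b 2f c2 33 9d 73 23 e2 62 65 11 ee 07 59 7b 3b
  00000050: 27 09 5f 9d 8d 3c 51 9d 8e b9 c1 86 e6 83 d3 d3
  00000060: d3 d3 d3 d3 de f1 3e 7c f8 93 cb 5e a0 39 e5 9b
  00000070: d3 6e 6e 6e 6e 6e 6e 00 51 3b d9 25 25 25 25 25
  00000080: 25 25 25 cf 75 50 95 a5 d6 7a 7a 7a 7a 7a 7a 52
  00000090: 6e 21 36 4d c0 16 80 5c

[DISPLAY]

00000000  20 4e 01 c3 c3 c3 c3 c3  c3 01 05 f1 d7 49 bc 03  | N.......
00000010  2c c7 e2 04 2e 13 b3 1f  c0 a6 b8 56 43 3e b8 6e  |,........
00000020  2f 9c 11 e2 1e d5 d8 3a  b6 22 f4 5e 56 35 bf a5  |/......:.
00000030  ae da 40 18 5a be c9 38  41 48 1c da 1b 0f 81 1f  |..@.Z..8A
00000040  7b 2f c2 33 9d 73 23 e2  62 65 11 ee 07 59 7b 3b  |{/.3.s#.b
00000050  27 09 5f 9d 8d 3c 51 9d  8e b9 c1 86 e6 83 d3 d3  |'._..<Q..
00000060  d3 d3 d3 d3 de f1 3e 7c  f8 93 cb 5e a0 39 e5 9b  |......>|.
00000070  d3 6e 6e 6e 6e 6e 6e 00  51 3b d9 25 25 25 25 25  |.nnnnnn.Q
00000080  25 25 25 cf 75 50 95 a5  d6 7a 7a 7a 7a 7a 7a 52  |%%%.uP...
00000090  6e 21 36 4d c0 16 80 5c                           |n!6M...\ 
                                                                      
                                                                      
                                                                      
                                                                      
                                                                      
                                                                      
                                                                      


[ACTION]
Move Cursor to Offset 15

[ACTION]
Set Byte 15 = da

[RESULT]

00000000  20 4e 01 c3 c3 c3 c3 c3  c3 01 05 f1 d7 49 bc DA  | N.......
00000010  2c c7 e2 04 2e 13 b3 1f  c0 a6 b8 56 43 3e b8 6e  |,........
00000020  2f 9c 11 e2 1e d5 d8 3a  b6 22 f4 5e 56 35 bf a5  |/......:.
00000030  ae da 40 18 5a be c9 38  41 48 1c da 1b 0f 81 1f  |..@.Z..8A
00000040  7b 2f c2 33 9d 73 23 e2  62 65 11 ee 07 59 7b 3b  |{/.3.s#.b
00000050  27 09 5f 9d 8d 3c 51 9d  8e b9 c1 86 e6 83 d3 d3  |'._..<Q..
00000060  d3 d3 d3 d3 de f1 3e 7c  f8 93 cb 5e a0 39 e5 9b  |......>|.
00000070  d3 6e 6e 6e 6e 6e 6e 00  51 3b d9 25 25 25 25 25  |.nnnnnn.Q
00000080  25 25 25 cf 75 50 95 a5  d6 7a 7a 7a 7a 7a 7a 52  |%%%.uP...
00000090  6e 21 36 4d c0 16 80 5c                           |n!6M...\ 
                                                                      
                                                                      
                                                                      
                                                                      
                                                                      
                                                                      
                                                                      


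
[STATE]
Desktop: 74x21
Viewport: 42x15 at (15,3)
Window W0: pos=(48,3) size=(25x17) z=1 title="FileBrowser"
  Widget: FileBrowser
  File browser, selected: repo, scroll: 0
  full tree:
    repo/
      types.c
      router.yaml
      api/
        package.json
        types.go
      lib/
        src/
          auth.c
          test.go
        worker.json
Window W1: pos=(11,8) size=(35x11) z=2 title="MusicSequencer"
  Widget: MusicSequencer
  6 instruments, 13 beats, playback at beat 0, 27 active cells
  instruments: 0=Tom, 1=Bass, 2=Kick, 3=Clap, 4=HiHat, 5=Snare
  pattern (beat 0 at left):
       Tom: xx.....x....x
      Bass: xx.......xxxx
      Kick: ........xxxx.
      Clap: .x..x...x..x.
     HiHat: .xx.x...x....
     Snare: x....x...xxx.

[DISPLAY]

                                 ┏━━━━━━━━
                                 ┃ FileBro
                                 ┠────────
                                 ┃> [-] re
                                 ┃    type
━━━━━━━━━━━━━━━━━━━━━━━━━━━━━━┓  ┃    rout
sicSequencer                  ┃  ┃    [+] 
──────────────────────────────┨  ┃    [+] 
   ▼123456789012              ┃  ┃        
Tom██·····█····█              ┃  ┃        
ass██·······████              ┃  ┃        
ick········████·              ┃  ┃        
lap·█··█···█··█·              ┃  ┃        
Hat·██·█···█····              ┃  ┃        
are█····█···███·              ┃  ┃        


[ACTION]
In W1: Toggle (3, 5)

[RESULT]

                                 ┏━━━━━━━━
                                 ┃ FileBro
                                 ┠────────
                                 ┃> [-] re
                                 ┃    type
━━━━━━━━━━━━━━━━━━━━━━━━━━━━━━┓  ┃    rout
sicSequencer                  ┃  ┃    [+] 
──────────────────────────────┨  ┃    [+] 
   ▼123456789012              ┃  ┃        
Tom██·····█····█              ┃  ┃        
ass██·······████              ┃  ┃        
ick········████·              ┃  ┃        
lap·█··██··█··█·              ┃  ┃        
Hat·██·█···█····              ┃  ┃        
are█····█···███·              ┃  ┃        


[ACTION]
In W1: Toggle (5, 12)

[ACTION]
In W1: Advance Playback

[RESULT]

                                 ┏━━━━━━━━
                                 ┃ FileBro
                                 ┠────────
                                 ┃> [-] re
                                 ┃    type
━━━━━━━━━━━━━━━━━━━━━━━━━━━━━━┓  ┃    rout
sicSequencer                  ┃  ┃    [+] 
──────────────────────────────┨  ┃    [+] 
   0▼23456789012              ┃  ┃        
Tom██·····█····█              ┃  ┃        
ass██·······████              ┃  ┃        
ick········████·              ┃  ┃        
lap·█··██··█··█·              ┃  ┃        
Hat·██·█···█····              ┃  ┃        
are█····█···████              ┃  ┃        


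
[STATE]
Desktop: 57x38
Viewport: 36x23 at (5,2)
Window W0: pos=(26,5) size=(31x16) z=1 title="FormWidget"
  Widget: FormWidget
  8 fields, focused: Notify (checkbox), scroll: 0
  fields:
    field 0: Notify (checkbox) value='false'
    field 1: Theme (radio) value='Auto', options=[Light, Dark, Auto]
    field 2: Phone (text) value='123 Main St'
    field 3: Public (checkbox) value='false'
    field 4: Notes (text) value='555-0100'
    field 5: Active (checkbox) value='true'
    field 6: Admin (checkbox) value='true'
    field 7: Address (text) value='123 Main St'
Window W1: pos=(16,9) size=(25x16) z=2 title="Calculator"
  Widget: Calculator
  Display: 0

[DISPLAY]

                                    
                                    
                                    
                     ┏━━━━━━━━━━━━━━
                     ┃ FormWidget   
                     ┠──────────────
                     ┃> Notify:     
           ┏━━━━━━━━━━━━━━━━━━━━━━━┓
           ┃ Calculator            ┃
           ┠───────────────────────┨
           ┃                      0┃
           ┃┌───┬───┬───┬───┐      ┃
           ┃│ 7 │ 8 │ 9 │ ÷ │      ┃
           ┃├───┼───┼───┼───┤      ┃
           ┃│ 4 │ 5 │ 6 │ × │      ┃
           ┃├───┼───┼───┼───┤      ┃
           ┃│ 1 │ 2 │ 3 │ - │      ┃
           ┃├───┼───┼───┼───┤      ┃
           ┃│ 0 │ . │ = │ + │      ┃
           ┃├───┼───┼───┼───┤      ┃
           ┃│ C │ MC│ MR│ M+│      ┃
           ┃└───┴───┴───┴───┘      ┃
           ┗━━━━━━━━━━━━━━━━━━━━━━━┛


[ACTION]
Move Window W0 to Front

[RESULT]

                                    
                                    
                                    
                     ┏━━━━━━━━━━━━━━
                     ┃ FormWidget   
                     ┠──────────────
                     ┃> Notify:     
           ┏━━━━━━━━━┃  Theme:      
           ┃ Calculat┃  Phone:      
           ┠─────────┃  Public:     
           ┃         ┃  Notes:      
           ┃┌───┬───┬┃  Active:     
           ┃│ 7 │ 8 │┃  Admin:      
           ┃├───┼───┼┃  Address:    
           ┃│ 4 │ 5 │┃              
           ┃├───┼───┼┃              
           ┃│ 1 │ 2 │┃              
           ┃├───┼───┼┃              
           ┃│ 0 │ . │┗━━━━━━━━━━━━━━
           ┃├───┼───┼───┼───┤      ┃
           ┃│ C │ MC│ MR│ M+│      ┃
           ┃└───┴───┴───┴───┘      ┃
           ┗━━━━━━━━━━━━━━━━━━━━━━━┛


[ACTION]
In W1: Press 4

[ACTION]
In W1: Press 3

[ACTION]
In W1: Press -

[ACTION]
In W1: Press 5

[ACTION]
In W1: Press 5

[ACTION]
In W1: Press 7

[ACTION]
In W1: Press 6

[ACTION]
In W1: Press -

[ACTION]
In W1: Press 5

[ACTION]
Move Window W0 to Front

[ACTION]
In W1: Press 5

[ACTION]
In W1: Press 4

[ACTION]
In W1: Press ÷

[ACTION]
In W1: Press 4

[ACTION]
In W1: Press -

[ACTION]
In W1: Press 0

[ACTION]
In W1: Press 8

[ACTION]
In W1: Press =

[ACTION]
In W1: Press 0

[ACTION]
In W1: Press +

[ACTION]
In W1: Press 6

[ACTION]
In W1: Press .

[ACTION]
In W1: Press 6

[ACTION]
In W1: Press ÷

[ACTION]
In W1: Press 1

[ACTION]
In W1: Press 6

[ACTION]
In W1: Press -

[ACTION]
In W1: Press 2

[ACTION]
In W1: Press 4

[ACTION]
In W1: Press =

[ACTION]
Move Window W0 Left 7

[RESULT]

                                    
                                    
                                    
              ┏━━━━━━━━━━━━━━━━━━━━━
              ┃ FormWidget          
              ┠─────────────────────
              ┃> Notify:     [ ]    
           ┏━━┃  Theme:      ( ) Lig
           ┃ C┃  Phone:      [123 Ma
           ┠──┃  Public:     [ ]    
           ┃  ┃  Notes:      [555-01
           ┃┌─┃  Active:     [x]    
           ┃│ ┃  Admin:      [x]    
           ┃├─┃  Address:    [123 Ma
           ┃│ ┃                     
           ┃├─┃                     
           ┃│ ┃                     
           ┃├─┃                     
           ┃│ ┗━━━━━━━━━━━━━━━━━━━━━
           ┃├───┼───┼───┼───┤      ┃
           ┃│ C │ MC│ MR│ M+│      ┃
           ┃└───┴───┴───┴───┘      ┃
           ┗━━━━━━━━━━━━━━━━━━━━━━━┛


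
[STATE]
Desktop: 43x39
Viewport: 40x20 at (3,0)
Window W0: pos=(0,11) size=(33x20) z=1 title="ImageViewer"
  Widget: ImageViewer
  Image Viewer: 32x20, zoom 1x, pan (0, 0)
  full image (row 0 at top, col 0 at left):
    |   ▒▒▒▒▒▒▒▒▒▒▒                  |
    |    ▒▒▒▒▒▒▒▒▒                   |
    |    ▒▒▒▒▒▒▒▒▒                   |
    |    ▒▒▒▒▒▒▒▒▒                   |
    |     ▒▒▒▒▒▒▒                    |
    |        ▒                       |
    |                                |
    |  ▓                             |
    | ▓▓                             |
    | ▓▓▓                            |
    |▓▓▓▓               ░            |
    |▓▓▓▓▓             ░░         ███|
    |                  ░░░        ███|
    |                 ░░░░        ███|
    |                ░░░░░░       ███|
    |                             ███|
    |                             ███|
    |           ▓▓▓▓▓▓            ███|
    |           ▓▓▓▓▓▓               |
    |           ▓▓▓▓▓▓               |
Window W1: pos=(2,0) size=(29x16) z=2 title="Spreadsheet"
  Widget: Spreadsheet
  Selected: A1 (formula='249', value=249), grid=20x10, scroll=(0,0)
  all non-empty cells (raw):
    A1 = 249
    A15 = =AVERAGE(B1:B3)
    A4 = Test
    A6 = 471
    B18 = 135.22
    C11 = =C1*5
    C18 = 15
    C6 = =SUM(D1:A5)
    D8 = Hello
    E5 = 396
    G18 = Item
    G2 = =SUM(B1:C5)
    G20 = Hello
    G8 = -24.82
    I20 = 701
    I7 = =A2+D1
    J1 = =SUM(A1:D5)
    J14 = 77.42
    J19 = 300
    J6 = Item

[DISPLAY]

━━━━━━━━━━━━━━━━━━━━━━━━━━━┓            
 Spreadsheet               ┃            
───────────────────────────┨            
A1: 249                    ┃            
       A       B       C   ┃            
---------------------------┃            
  1    [249]       0       ┃            
  2        0       0       ┃            
  3        0       0       ┃            
  4 Test           0       ┃            
  5        0       0       ┃            
  6      471       0     24┃━┓          
  7        0       0       ┃ ┃          
  8        0       0       ┃─┨          
  9        0       0       ┃ ┃          
━━━━━━━━━━━━━━━━━━━━━━━━━━━┛ ┃          
  ▒▒▒▒▒▒▒▒▒                  ┃          
  ▒▒▒▒▒▒▒▒▒                  ┃          
   ▒▒▒▒▒▒▒                   ┃          
      ▒                      ┃          


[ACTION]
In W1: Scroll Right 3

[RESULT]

━━━━━━━━━━━━━━━━━━━━━━━━━━━┓            
 Spreadsheet               ┃            
───────────────────────────┨            
A1: 249                    ┃            
       D       E       F   ┃            
---------------------------┃            
  1        0       0       ┃            
  2        0       0       ┃            
  3        0       0       ┃            
  4        0       0       ┃            
  5        0     396       ┃            
  6        0       0       ┃━┓          
  7        0       0       ┃ ┃          
  8 Hello          0       ┃─┨          
  9        0       0       ┃ ┃          
━━━━━━━━━━━━━━━━━━━━━━━━━━━┛ ┃          
  ▒▒▒▒▒▒▒▒▒                  ┃          
  ▒▒▒▒▒▒▒▒▒                  ┃          
   ▒▒▒▒▒▒▒                   ┃          
      ▒                      ┃          


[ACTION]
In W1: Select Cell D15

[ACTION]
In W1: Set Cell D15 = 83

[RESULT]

━━━━━━━━━━━━━━━━━━━━━━━━━━━┓            
 Spreadsheet               ┃            
───────────────────────────┨            
D15: 83                    ┃            
       D       E       F   ┃            
---------------------------┃            
  1        0       0       ┃            
  2        0       0       ┃            
  3        0       0       ┃            
  4        0       0       ┃            
  5        0     396       ┃            
  6        0       0       ┃━┓          
  7        0       0       ┃ ┃          
  8 Hello          0       ┃─┨          
  9        0       0       ┃ ┃          
━━━━━━━━━━━━━━━━━━━━━━━━━━━┛ ┃          
  ▒▒▒▒▒▒▒▒▒                  ┃          
  ▒▒▒▒▒▒▒▒▒                  ┃          
   ▒▒▒▒▒▒▒                   ┃          
      ▒                      ┃          


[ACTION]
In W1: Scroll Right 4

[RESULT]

━━━━━━━━━━━━━━━━━━━━━━━━━━━┓            
 Spreadsheet               ┃            
───────────────────────────┨            
D15: 83                    ┃            
       H       I       J   ┃            
---------------------------┃            
  1        0       0     24┃            
  2        0       0       ┃            
  3        0       0       ┃            
  4        0       0       ┃            
  5        0       0       ┃            
  6        0       0Item   ┃━┓          
  7        0       0       ┃ ┃          
  8        0       0       ┃─┨          
  9        0       0       ┃ ┃          
━━━━━━━━━━━━━━━━━━━━━━━━━━━┛ ┃          
  ▒▒▒▒▒▒▒▒▒                  ┃          
  ▒▒▒▒▒▒▒▒▒                  ┃          
   ▒▒▒▒▒▒▒                   ┃          
      ▒                      ┃          


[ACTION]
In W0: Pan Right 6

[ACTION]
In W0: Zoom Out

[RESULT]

━━━━━━━━━━━━━━━━━━━━━━━━━━━┓            
 Spreadsheet               ┃            
───────────────────────────┨            
D15: 83                    ┃            
       H       I       J   ┃            
---------------------------┃            
  1        0       0     24┃            
  2        0       0       ┃            
  3        0       0       ┃            
  4        0       0       ┃            
  5        0       0       ┃            
  6        0       0Item   ┃━┓          
  7        0       0       ┃ ┃          
  8        0       0       ┃─┨          
  9        0       0       ┃ ┃          
━━━━━━━━━━━━━━━━━━━━━━━━━━━┛ ┃          
▒▒▒▒▒                        ┃          
▒▒▒▒▒                        ┃          
▒▒▒▒                         ┃          
▒                            ┃          


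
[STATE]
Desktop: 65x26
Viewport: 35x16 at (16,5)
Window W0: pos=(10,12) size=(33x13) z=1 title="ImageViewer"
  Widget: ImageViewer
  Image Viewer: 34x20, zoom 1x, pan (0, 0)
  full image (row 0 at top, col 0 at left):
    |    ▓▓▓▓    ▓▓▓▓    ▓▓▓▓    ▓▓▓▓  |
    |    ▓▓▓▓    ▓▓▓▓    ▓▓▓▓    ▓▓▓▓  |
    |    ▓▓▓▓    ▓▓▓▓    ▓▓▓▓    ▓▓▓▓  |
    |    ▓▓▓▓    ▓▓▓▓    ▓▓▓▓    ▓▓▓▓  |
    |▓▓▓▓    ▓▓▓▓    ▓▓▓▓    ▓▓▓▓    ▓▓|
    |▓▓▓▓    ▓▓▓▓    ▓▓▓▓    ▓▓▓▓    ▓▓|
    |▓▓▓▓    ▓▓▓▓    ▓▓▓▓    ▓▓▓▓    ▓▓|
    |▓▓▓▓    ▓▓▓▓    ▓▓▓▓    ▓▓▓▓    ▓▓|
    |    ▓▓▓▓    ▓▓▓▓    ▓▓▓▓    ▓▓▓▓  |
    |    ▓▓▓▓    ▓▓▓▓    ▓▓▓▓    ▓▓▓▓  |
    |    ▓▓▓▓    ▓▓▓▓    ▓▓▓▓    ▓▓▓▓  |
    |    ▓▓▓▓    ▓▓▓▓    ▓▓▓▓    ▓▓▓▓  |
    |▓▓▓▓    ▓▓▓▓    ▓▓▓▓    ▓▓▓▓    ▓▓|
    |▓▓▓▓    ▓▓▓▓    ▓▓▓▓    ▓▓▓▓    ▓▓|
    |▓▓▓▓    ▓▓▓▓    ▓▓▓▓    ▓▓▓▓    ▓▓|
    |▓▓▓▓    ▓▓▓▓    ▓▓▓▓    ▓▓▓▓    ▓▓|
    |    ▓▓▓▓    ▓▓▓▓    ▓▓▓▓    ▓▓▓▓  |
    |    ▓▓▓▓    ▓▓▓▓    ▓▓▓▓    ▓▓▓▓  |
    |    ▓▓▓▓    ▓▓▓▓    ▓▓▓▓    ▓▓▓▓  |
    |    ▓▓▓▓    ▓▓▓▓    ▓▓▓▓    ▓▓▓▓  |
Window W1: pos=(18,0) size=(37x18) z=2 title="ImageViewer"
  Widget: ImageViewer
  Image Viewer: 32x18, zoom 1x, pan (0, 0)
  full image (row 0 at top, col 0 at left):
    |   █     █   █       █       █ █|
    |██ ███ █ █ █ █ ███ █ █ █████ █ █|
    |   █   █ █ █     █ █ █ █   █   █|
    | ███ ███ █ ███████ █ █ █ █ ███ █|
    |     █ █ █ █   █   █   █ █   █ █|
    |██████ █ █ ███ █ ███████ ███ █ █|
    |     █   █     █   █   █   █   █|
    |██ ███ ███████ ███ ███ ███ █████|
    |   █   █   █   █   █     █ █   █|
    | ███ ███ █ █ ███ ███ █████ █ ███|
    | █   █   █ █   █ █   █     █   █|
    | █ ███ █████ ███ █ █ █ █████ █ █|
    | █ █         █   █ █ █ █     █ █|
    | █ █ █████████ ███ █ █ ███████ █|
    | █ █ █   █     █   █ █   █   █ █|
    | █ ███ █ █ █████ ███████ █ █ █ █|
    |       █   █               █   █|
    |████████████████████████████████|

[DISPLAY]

  ┃   █   █ █ █     █ █ █ █   █   █
  ┃ ███ ███ █ ███████ █ █ █ █ ███ █
  ┃     █ █ █ █   █   █   █ █   █ █
  ┃██████ █ █ ███ █ ███████ ███ █ █
  ┃     █   █     █   █   █   █   █
  ┃██ ███ ███████ ███ ███ ███ █████
  ┃   █   █   █   █   █     █ █   █
━━┃ ███ ███ █ █ ███ ███ █████ █ ███
eV┃ █   █   █ █   █ █   █     █   █
──┃ █ ███ █████ ███ █ █ █ █████ █ █
▓▓┃ █ █         █   █ █ █ █     █ █
▓▓┃ █ █ █████████ ███ █ █ ███████ █
▓▓┗━━━━━━━━━━━━━━━━━━━━━━━━━━━━━━━━
▓▓▓    ▓▓▓▓    ▓▓▓▓    ▓▓▓┃        
   ▓▓▓▓    ▓▓▓▓    ▓▓▓▓   ┃        
   ▓▓▓▓    ▓▓▓▓    ▓▓▓▓   ┃        


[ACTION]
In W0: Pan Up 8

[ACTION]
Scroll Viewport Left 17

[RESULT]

                  ┃   █   █ █ █    
                  ┃ ███ ███ █ █████
                  ┃     █ █ █ █   █
                  ┃██████ █ █ ███ █
                  ┃     █   █     █
                  ┃██ ███ ███████ █
                  ┃   █   █   █   █
          ┏━━━━━━━┃ ███ ███ █ █ ███
          ┃ ImageV┃ █   █   █ █   █
          ┠───────┃ █ ███ █████ ███
          ┃    ▓▓▓┃ █ █         █  
          ┃    ▓▓▓┃ █ █ █████████ █
          ┃    ▓▓▓┗━━━━━━━━━━━━━━━━
          ┃    ▓▓▓▓    ▓▓▓▓    ▓▓▓▓
          ┃▓▓▓▓    ▓▓▓▓    ▓▓▓▓    
          ┃▓▓▓▓    ▓▓▓▓    ▓▓▓▓    


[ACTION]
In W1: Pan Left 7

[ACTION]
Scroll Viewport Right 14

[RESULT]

    ┃   █   █ █ █     █ █ █ █   █  
    ┃ ███ ███ █ ███████ █ █ █ █ ███
    ┃     █ █ █ █   █   █   █ █   █
    ┃██████ █ █ ███ █ ███████ ███ █
    ┃     █   █     █   █   █   █  
    ┃██ ███ ███████ ███ ███ ███ ███
    ┃   █   █   █   █   █     █ █  
━━━━┃ ███ ███ █ █ ███ ███ █████ █ █
ageV┃ █   █   █ █   █ █   █     █  
────┃ █ ███ █████ ███ █ █ █ █████ █
 ▓▓▓┃ █ █         █   █ █ █ █     █
 ▓▓▓┃ █ █ █████████ ███ █ █ ███████
 ▓▓▓┗━━━━━━━━━━━━━━━━━━━━━━━━━━━━━━
 ▓▓▓▓    ▓▓▓▓    ▓▓▓▓    ▓▓▓┃      
▓    ▓▓▓▓    ▓▓▓▓    ▓▓▓▓   ┃      
▓    ▓▓▓▓    ▓▓▓▓    ▓▓▓▓   ┃      


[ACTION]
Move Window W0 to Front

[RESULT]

    ┃   █   █ █ █     █ █ █ █   █  
    ┃ ███ ███ █ ███████ █ █ █ █ ███
    ┃     █ █ █ █   █   █   █ █   █
    ┃██████ █ █ ███ █ ███████ ███ █
    ┃     █   █     █   █   █   █  
    ┃██ ███ ███████ ███ ███ ███ ███
    ┃   █   █   █   █   █     █ █  
━━━━━━━━━━━━━━━━━━━━━━━━━━━━┓██ █ █
ageViewer                   ┃   █  
────────────────────────────┨████ █
 ▓▓▓▓    ▓▓▓▓    ▓▓▓▓    ▓▓▓┃     █
 ▓▓▓▓    ▓▓▓▓    ▓▓▓▓    ▓▓▓┃██████
 ▓▓▓▓    ▓▓▓▓    ▓▓▓▓    ▓▓▓┃━━━━━━
 ▓▓▓▓    ▓▓▓▓    ▓▓▓▓    ▓▓▓┃      
▓    ▓▓▓▓    ▓▓▓▓    ▓▓▓▓   ┃      
▓    ▓▓▓▓    ▓▓▓▓    ▓▓▓▓   ┃      


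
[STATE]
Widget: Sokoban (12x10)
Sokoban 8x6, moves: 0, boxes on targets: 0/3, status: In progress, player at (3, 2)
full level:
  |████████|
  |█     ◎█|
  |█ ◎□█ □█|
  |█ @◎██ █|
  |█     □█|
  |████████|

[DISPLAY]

████████    
█     ◎█    
█ ◎□█ □█    
█ @◎██ █    
█     □█    
████████    
Moves: 0  0/
            
            
            


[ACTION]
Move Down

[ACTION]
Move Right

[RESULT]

████████    
█     ◎█    
█ ◎□█ □█    
█  ◎██ █    
█  @  □█    
████████    
Moves: 2  0/
            
            
            
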